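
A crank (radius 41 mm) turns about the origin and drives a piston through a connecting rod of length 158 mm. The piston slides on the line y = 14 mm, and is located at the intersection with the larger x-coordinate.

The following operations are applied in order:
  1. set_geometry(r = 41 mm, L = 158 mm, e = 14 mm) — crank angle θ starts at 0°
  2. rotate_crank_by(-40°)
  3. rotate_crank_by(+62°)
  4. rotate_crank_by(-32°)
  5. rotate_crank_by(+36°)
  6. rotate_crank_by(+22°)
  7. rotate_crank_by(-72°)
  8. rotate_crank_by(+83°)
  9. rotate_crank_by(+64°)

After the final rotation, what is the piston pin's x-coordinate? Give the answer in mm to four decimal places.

set_geometry: r = 41 mm, L = 158 mm, e = 14 mm; θ ← 0°
rotate_crank_by(-40°): θ ← 0° -40° = -40°
rotate_crank_by(+62°): θ ← -40° +62° = 22°
rotate_crank_by(-32°): θ ← 22° -32° = -10°
rotate_crank_by(+36°): θ ← -10° +36° = 26°
rotate_crank_by(+22°): θ ← 26° +22° = 48°
rotate_crank_by(-72°): θ ← 48° -72° = -24°
rotate_crank_by(+83°): θ ← -24° +83° = 59°
rotate_crank_by(+64°): θ ← 59° +64° = 123°
crank pin P = (r cos θ, r sin θ) = (-22.330200, 34.385493)
h = r sin θ − e = 34.385493 − 14 = 20.385493
x = r cos θ + √(L² − h²) = -22.330200 + √(24964.0 − 415.5683) = -22.330200 + 156.679391 = 134.349191

134.3492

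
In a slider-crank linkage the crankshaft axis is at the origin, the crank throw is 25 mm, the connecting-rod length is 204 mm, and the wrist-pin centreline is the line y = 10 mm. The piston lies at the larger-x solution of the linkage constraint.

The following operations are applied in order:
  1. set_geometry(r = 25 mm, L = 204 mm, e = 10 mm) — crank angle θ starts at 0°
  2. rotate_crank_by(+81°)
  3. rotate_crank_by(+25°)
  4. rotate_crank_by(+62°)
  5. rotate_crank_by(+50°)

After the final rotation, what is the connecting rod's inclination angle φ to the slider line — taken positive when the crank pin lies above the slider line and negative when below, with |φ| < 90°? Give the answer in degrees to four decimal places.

-7.1501

set_geometry: r = 25 mm, L = 204 mm, e = 10 mm; θ ← 0°
rotate_crank_by(+81°): θ ← 0° +81° = 81°
rotate_crank_by(+25°): θ ← 81° +25° = 106°
rotate_crank_by(+62°): θ ← 106° +62° = 168°
rotate_crank_by(+50°): θ ← 168° +50° = 218°
crank pin P = (r cos θ, r sin θ) = (-19.700269, -15.391537)
h = r sin θ − e = -15.391537 − 10 = -25.391537
sin φ = h / L = -25.391537 / 204 = -0.12446832
φ = arcsin(-0.12446832) = -7.150053°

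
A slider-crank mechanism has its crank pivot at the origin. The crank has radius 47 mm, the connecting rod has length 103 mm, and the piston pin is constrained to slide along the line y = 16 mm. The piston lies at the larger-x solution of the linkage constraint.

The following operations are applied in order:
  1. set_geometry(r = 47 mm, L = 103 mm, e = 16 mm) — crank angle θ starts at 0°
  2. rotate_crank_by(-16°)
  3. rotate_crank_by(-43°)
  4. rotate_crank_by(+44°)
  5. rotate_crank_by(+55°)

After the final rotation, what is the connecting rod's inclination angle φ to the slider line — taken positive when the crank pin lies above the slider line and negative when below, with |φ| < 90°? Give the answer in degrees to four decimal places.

7.9305

set_geometry: r = 47 mm, L = 103 mm, e = 16 mm; θ ← 0°
rotate_crank_by(-16°): θ ← 0° -16° = -16°
rotate_crank_by(-43°): θ ← -16° -43° = -59°
rotate_crank_by(+44°): θ ← -59° +44° = -15°
rotate_crank_by(+55°): θ ← -15° +55° = 40°
crank pin P = (r cos θ, r sin θ) = (36.004089, 30.211018)
h = r sin θ − e = 30.211018 − 16 = 14.211018
sin φ = h / L = 14.211018 / 103 = 0.13797105
φ = arcsin(0.13797105) = 7.930456°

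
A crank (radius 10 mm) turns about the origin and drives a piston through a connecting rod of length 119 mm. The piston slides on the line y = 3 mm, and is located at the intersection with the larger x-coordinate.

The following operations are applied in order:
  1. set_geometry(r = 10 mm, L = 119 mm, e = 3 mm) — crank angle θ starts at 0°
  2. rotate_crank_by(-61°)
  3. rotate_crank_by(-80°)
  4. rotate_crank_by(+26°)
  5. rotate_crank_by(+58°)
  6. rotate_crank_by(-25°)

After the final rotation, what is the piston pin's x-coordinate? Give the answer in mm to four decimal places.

119.6902

set_geometry: r = 10 mm, L = 119 mm, e = 3 mm; θ ← 0°
rotate_crank_by(-61°): θ ← 0° -61° = -61°
rotate_crank_by(-80°): θ ← -61° -80° = -141°
rotate_crank_by(+26°): θ ← -141° +26° = -115°
rotate_crank_by(+58°): θ ← -115° +58° = -57°
rotate_crank_by(-25°): θ ← -57° -25° = -82°
crank pin P = (r cos θ, r sin θ) = (1.391731, -9.902681)
h = r sin θ − e = -9.902681 − 3 = -12.902681
x = r cos θ + √(L² − h²) = 1.391731 + √(14161.0 − 166.4792) = 1.391731 + 118.298440 = 119.690171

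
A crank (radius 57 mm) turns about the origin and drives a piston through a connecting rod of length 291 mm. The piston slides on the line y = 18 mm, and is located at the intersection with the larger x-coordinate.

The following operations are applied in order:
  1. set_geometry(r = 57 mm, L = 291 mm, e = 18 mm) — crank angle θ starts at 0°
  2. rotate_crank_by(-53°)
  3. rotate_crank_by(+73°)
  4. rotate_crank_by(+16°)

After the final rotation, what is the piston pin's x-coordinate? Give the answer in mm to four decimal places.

336.7007

set_geometry: r = 57 mm, L = 291 mm, e = 18 mm; θ ← 0°
rotate_crank_by(-53°): θ ← 0° -53° = -53°
rotate_crank_by(+73°): θ ← -53° +73° = 20°
rotate_crank_by(+16°): θ ← 20° +16° = 36°
crank pin P = (r cos θ, r sin θ) = (46.113969, 33.503759)
h = r sin θ − e = 33.503759 − 18 = 15.503759
x = r cos θ + √(L² − h²) = 46.113969 + √(84681.0 − 240.3666) = 46.113969 + 290.586706 = 336.700674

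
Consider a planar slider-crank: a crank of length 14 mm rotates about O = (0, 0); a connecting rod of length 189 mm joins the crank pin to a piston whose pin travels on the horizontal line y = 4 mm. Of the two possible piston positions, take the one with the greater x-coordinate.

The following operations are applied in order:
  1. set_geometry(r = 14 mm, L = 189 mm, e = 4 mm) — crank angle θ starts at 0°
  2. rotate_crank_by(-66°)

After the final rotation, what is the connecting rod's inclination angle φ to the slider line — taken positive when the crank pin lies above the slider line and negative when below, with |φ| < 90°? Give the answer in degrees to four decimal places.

-5.0965

set_geometry: r = 14 mm, L = 189 mm, e = 4 mm; θ ← 0°
rotate_crank_by(-66°): θ ← 0° -66° = -66°
crank pin P = (r cos θ, r sin θ) = (5.694313, -12.789636)
h = r sin θ − e = -12.789636 − 4 = -16.789636
sin φ = h / L = -16.789636 / 189 = -0.08883406
φ = arcsin(-0.08883406) = -5.096535°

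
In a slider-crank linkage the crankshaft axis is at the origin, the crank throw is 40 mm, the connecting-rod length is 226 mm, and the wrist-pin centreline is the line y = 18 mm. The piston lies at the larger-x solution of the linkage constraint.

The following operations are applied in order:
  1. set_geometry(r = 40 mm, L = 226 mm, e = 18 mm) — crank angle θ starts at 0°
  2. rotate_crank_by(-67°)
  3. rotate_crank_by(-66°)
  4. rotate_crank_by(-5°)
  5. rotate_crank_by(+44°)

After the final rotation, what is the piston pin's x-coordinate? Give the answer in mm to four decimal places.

215.6664

set_geometry: r = 40 mm, L = 226 mm, e = 18 mm; θ ← 0°
rotate_crank_by(-67°): θ ← 0° -67° = -67°
rotate_crank_by(-66°): θ ← -67° -66° = -133°
rotate_crank_by(-5°): θ ← -133° -5° = -138°
rotate_crank_by(+44°): θ ← -138° +44° = -94°
crank pin P = (r cos θ, r sin θ) = (-2.790259, -39.902562)
h = r sin θ − e = -39.902562 − 18 = -57.902562
x = r cos θ + √(L² − h²) = -2.790259 + √(51076.0 − 3352.7067) = -2.790259 + 218.456617 = 215.666358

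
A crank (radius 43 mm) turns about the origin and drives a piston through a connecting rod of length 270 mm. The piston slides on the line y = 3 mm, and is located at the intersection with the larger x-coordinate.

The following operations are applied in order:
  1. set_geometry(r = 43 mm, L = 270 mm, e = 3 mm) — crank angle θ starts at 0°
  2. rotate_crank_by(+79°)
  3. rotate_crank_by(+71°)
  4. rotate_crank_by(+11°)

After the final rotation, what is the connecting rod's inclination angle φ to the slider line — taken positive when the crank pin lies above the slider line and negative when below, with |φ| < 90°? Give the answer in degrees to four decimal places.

set_geometry: r = 43 mm, L = 270 mm, e = 3 mm; θ ← 0°
rotate_crank_by(+79°): θ ← 0° +79° = 79°
rotate_crank_by(+71°): θ ← 79° +71° = 150°
rotate_crank_by(+11°): θ ← 150° +11° = 161°
crank pin P = (r cos θ, r sin θ) = (-40.657299, 13.999431)
h = r sin θ − e = 13.999431 − 3 = 10.999431
sin φ = h / L = 10.999431 / 270 = 0.04073863
φ = arcsin(0.04073863) = 2.334798°

2.3348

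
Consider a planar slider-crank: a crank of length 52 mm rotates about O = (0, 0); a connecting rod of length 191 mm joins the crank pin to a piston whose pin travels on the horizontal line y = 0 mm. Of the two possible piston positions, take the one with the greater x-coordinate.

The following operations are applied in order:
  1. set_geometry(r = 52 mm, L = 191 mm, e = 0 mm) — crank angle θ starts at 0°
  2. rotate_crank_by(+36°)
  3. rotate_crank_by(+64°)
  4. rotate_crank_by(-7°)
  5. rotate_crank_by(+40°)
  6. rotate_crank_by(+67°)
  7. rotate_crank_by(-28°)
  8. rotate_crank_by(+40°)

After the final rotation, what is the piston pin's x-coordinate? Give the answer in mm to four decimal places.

144.9033

set_geometry: r = 52 mm, L = 191 mm, e = 0 mm; θ ← 0°
rotate_crank_by(+36°): θ ← 0° +36° = 36°
rotate_crank_by(+64°): θ ← 36° +64° = 100°
rotate_crank_by(-7°): θ ← 100° -7° = 93°
rotate_crank_by(+40°): θ ← 93° +40° = 133°
rotate_crank_by(+67°): θ ← 133° +67° = 200°
rotate_crank_by(-28°): θ ← 200° -28° = 172°
rotate_crank_by(+40°): θ ← 172° +40° = 212°
crank pin P = (r cos θ, r sin θ) = (-44.098501, -27.555802)
h = r sin θ − e = -27.555802 − 0 = -27.555802
x = r cos θ + √(L² − h²) = -44.098501 + √(36481.0 − 759.3222) = -44.098501 + 189.001793 = 144.903292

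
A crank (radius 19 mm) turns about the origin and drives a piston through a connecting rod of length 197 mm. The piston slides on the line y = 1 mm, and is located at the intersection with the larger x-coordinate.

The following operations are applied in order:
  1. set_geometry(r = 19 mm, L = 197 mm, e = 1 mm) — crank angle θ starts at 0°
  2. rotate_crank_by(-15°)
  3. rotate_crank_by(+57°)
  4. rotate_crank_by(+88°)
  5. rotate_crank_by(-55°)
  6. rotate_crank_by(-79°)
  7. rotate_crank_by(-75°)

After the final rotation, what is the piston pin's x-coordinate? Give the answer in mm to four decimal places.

set_geometry: r = 19 mm, L = 197 mm, e = 1 mm; θ ← 0°
rotate_crank_by(-15°): θ ← 0° -15° = -15°
rotate_crank_by(+57°): θ ← -15° +57° = 42°
rotate_crank_by(+88°): θ ← 42° +88° = 130°
rotate_crank_by(-55°): θ ← 130° -55° = 75°
rotate_crank_by(-79°): θ ← 75° -79° = -4°
rotate_crank_by(-75°): θ ← -4° -75° = -79°
crank pin P = (r cos θ, r sin θ) = (3.625371, -18.650916)
h = r sin θ − e = -18.650916 − 1 = -19.650916
x = r cos θ + √(L² − h²) = 3.625371 + √(38809.0 − 386.1585) = 3.625371 + 196.017452 = 199.642823

199.6428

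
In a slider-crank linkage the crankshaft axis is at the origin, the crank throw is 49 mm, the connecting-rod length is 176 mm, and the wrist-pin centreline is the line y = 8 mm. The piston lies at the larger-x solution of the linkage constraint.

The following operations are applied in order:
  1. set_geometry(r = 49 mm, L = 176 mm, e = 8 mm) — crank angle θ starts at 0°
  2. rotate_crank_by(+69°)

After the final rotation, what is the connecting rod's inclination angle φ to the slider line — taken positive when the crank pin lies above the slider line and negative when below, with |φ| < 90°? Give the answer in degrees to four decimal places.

12.3840

set_geometry: r = 49 mm, L = 176 mm, e = 8 mm; θ ← 0°
rotate_crank_by(+69°): θ ← 0° +69° = 69°
crank pin P = (r cos θ, r sin θ) = (17.560030, 45.745441)
h = r sin θ − e = 45.745441 − 8 = 37.745441
sin φ = h / L = 37.745441 / 176 = 0.21446273
φ = arcsin(0.21446273) = 12.384009°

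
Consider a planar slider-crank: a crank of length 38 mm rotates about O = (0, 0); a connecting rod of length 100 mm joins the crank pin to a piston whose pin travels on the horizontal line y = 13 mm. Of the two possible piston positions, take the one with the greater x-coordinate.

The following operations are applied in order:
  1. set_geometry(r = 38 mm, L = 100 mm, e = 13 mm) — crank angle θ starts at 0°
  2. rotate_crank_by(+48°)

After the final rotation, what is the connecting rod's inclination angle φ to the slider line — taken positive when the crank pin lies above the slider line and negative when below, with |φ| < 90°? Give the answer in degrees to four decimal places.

set_geometry: r = 38 mm, L = 100 mm, e = 13 mm; θ ← 0°
rotate_crank_by(+48°): θ ← 0° +48° = 48°
crank pin P = (r cos θ, r sin θ) = (25.426963, 28.239503)
h = r sin θ − e = 28.239503 − 13 = 15.239503
sin φ = h / L = 15.239503 / 100 = 0.15239503
φ = arcsin(0.15239503) = 8.765748°

8.7657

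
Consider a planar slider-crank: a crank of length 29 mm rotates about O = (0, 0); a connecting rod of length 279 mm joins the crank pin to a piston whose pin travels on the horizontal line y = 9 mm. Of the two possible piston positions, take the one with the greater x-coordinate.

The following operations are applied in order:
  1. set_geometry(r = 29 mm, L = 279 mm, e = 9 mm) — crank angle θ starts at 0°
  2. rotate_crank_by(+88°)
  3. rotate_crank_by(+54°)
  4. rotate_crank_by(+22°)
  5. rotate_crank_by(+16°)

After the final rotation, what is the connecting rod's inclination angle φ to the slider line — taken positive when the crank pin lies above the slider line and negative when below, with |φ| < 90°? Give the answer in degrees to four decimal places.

set_geometry: r = 29 mm, L = 279 mm, e = 9 mm; θ ← 0°
rotate_crank_by(+88°): θ ← 0° +88° = 88°
rotate_crank_by(+54°): θ ← 88° +54° = 142°
rotate_crank_by(+22°): θ ← 142° +22° = 164°
rotate_crank_by(+16°): θ ← 164° +16° = 180°
crank pin P = (r cos θ, r sin θ) = (-29.000000, 0.000000)
h = r sin θ − e = 0.000000 − 9 = -9.000000
sin φ = h / L = -9.000000 / 279 = -0.03225806
φ = arcsin(-0.03225806) = -1.848572°

-1.8486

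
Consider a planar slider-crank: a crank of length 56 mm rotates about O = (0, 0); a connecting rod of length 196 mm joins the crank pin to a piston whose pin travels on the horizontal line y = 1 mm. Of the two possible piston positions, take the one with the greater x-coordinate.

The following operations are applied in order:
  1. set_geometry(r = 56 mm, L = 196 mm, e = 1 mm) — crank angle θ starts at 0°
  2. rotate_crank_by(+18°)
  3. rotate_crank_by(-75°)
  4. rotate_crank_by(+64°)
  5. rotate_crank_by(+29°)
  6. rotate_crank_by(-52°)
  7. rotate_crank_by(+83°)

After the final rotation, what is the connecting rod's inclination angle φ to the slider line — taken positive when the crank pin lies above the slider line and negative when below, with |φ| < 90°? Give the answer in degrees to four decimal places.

14.9455

set_geometry: r = 56 mm, L = 196 mm, e = 1 mm; θ ← 0°
rotate_crank_by(+18°): θ ← 0° +18° = 18°
rotate_crank_by(-75°): θ ← 18° -75° = -57°
rotate_crank_by(+64°): θ ← -57° +64° = 7°
rotate_crank_by(+29°): θ ← 7° +29° = 36°
rotate_crank_by(-52°): θ ← 36° -52° = -16°
rotate_crank_by(+83°): θ ← -16° +83° = 67°
crank pin P = (r cos θ, r sin θ) = (21.880943, 51.548272)
h = r sin θ − e = 51.548272 − 1 = 50.548272
sin φ = h / L = 50.548272 / 196 = 0.25789935
φ = arcsin(0.25789935) = 14.945453°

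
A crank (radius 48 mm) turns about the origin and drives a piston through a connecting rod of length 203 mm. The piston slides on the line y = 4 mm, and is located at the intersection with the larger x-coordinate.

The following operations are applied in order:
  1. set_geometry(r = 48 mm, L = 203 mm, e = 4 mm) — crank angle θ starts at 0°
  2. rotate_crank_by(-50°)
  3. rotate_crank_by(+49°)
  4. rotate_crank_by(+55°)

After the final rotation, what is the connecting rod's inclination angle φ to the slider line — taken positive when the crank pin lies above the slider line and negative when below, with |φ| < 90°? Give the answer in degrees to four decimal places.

set_geometry: r = 48 mm, L = 203 mm, e = 4 mm; θ ← 0°
rotate_crank_by(-50°): θ ← 0° -50° = -50°
rotate_crank_by(+49°): θ ← -50° +49° = -1°
rotate_crank_by(+55°): θ ← -1° +55° = 54°
crank pin P = (r cos θ, r sin θ) = (28.213692, 38.832816)
h = r sin θ − e = 38.832816 − 4 = 34.832816
sin φ = h / L = 34.832816 / 203 = 0.17159023
φ = arcsin(0.17159023) = 9.880291°

9.8803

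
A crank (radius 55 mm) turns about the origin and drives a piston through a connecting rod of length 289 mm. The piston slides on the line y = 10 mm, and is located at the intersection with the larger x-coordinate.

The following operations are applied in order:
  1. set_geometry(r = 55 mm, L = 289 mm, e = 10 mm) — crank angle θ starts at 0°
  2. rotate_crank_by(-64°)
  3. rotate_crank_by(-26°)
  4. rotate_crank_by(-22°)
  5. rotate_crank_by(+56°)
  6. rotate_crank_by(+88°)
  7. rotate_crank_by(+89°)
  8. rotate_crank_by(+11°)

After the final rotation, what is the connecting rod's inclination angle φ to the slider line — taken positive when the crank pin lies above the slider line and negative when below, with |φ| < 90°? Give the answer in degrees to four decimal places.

set_geometry: r = 55 mm, L = 289 mm, e = 10 mm; θ ← 0°
rotate_crank_by(-64°): θ ← 0° -64° = -64°
rotate_crank_by(-26°): θ ← -64° -26° = -90°
rotate_crank_by(-22°): θ ← -90° -22° = -112°
rotate_crank_by(+56°): θ ← -112° +56° = -56°
rotate_crank_by(+88°): θ ← -56° +88° = 32°
rotate_crank_by(+89°): θ ← 32° +89° = 121°
rotate_crank_by(+11°): θ ← 121° +11° = 132°
crank pin P = (r cos θ, r sin θ) = (-36.802183, 40.872965)
h = r sin θ − e = 40.872965 − 10 = 30.872965
sin φ = h / L = 30.872965 / 289 = 0.10682687
φ = arcsin(0.10682687) = 6.132431°

6.1324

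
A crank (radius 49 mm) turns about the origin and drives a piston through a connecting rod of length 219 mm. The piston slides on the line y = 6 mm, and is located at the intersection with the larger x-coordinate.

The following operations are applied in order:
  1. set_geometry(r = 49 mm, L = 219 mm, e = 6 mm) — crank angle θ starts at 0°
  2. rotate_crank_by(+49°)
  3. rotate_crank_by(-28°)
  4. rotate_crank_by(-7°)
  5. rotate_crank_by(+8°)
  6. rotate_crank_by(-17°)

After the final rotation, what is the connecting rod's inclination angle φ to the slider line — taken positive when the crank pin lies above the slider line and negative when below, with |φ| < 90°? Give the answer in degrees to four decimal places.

-0.4525

set_geometry: r = 49 mm, L = 219 mm, e = 6 mm; θ ← 0°
rotate_crank_by(+49°): θ ← 0° +49° = 49°
rotate_crank_by(-28°): θ ← 49° -28° = 21°
rotate_crank_by(-7°): θ ← 21° -7° = 14°
rotate_crank_by(+8°): θ ← 14° +8° = 22°
rotate_crank_by(-17°): θ ← 22° -17° = 5°
crank pin P = (r cos θ, r sin θ) = (48.813540, 4.270631)
h = r sin θ − e = 4.270631 − 6 = -1.729369
sin φ = h / L = -1.729369 / 219 = -0.00789666
φ = arcsin(-0.00789666) = -0.452450°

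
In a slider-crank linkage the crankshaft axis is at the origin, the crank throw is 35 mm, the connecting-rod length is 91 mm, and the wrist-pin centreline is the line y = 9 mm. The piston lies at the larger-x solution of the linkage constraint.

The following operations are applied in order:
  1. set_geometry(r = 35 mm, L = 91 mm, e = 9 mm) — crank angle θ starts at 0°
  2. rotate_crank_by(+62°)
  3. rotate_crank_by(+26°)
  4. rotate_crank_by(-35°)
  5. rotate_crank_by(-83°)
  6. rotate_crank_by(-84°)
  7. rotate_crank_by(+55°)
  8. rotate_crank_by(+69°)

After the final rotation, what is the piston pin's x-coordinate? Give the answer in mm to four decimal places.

125.4213

set_geometry: r = 35 mm, L = 91 mm, e = 9 mm; θ ← 0°
rotate_crank_by(+62°): θ ← 0° +62° = 62°
rotate_crank_by(+26°): θ ← 62° +26° = 88°
rotate_crank_by(-35°): θ ← 88° -35° = 53°
rotate_crank_by(-83°): θ ← 53° -83° = -30°
rotate_crank_by(-84°): θ ← -30° -84° = -114°
rotate_crank_by(+55°): θ ← -114° +55° = -59°
rotate_crank_by(+69°): θ ← -59° +69° = 10°
crank pin P = (r cos θ, r sin θ) = (34.468271, 6.077686)
h = r sin θ − e = 6.077686 − 9 = -2.922314
x = r cos θ + √(L² − h²) = 34.468271 + √(8281.0 − 8.5399) = 34.468271 + 90.953065 = 125.421337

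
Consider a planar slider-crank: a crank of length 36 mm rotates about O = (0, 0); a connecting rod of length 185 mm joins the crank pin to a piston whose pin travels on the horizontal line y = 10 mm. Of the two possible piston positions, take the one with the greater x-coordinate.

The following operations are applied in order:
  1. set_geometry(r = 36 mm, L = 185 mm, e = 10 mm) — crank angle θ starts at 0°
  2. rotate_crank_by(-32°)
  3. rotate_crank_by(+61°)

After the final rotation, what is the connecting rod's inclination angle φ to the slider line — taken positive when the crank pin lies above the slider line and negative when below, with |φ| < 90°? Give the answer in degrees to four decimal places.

set_geometry: r = 36 mm, L = 185 mm, e = 10 mm; θ ← 0°
rotate_crank_by(-32°): θ ← 0° -32° = -32°
rotate_crank_by(+61°): θ ← -32° +61° = 29°
crank pin P = (r cos θ, r sin θ) = (31.486309, 17.453146)
h = r sin θ − e = 17.453146 − 10 = 7.453146
sin φ = h / L = 7.453146 / 185 = 0.04028728
φ = arcsin(0.04028728) = 2.308916°

2.3089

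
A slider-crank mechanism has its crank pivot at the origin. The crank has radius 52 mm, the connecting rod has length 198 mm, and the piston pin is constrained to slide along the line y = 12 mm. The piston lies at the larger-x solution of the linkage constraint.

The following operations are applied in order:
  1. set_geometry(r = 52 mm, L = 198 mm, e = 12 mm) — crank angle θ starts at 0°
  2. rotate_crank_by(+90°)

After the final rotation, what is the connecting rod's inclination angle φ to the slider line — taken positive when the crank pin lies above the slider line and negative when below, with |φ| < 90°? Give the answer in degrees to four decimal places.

set_geometry: r = 52 mm, L = 198 mm, e = 12 mm; θ ← 0°
rotate_crank_by(+90°): θ ← 0° +90° = 90°
crank pin P = (r cos θ, r sin θ) = (0.000000, 52.000000)
h = r sin θ − e = 52.000000 − 12 = 40.000000
sin φ = h / L = 40.000000 / 198 = 0.20202020
φ = arcsin(0.20202020) = 11.655120°

11.6551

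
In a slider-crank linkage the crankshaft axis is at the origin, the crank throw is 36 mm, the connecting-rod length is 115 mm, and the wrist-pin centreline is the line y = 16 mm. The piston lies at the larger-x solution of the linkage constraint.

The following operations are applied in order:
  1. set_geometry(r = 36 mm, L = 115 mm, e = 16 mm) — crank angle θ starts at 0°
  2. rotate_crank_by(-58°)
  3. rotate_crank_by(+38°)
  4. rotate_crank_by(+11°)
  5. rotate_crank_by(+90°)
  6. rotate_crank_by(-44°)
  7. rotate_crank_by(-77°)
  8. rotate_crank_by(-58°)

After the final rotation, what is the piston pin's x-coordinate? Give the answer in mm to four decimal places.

97.7386

set_geometry: r = 36 mm, L = 115 mm, e = 16 mm; θ ← 0°
rotate_crank_by(-58°): θ ← 0° -58° = -58°
rotate_crank_by(+38°): θ ← -58° +38° = -20°
rotate_crank_by(+11°): θ ← -20° +11° = -9°
rotate_crank_by(+90°): θ ← -9° +90° = 81°
rotate_crank_by(-44°): θ ← 81° -44° = 37°
rotate_crank_by(-77°): θ ← 37° -77° = -40°
rotate_crank_by(-58°): θ ← -40° -58° = -98°
crank pin P = (r cos θ, r sin θ) = (-5.010232, -35.649650)
h = r sin θ − e = -35.649650 − 16 = -51.649650
x = r cos θ + √(L² − h²) = -5.010232 + √(13225.0 − 2667.6864) = -5.010232 + 102.748789 = 97.738557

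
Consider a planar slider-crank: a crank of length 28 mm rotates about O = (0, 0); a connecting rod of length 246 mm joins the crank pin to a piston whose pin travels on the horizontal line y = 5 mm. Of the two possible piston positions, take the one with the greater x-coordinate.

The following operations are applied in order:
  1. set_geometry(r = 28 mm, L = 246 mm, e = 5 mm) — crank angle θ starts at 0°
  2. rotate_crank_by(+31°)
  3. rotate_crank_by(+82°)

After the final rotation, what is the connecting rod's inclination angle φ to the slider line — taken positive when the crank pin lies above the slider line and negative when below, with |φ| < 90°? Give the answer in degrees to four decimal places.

4.8443

set_geometry: r = 28 mm, L = 246 mm, e = 5 mm; θ ← 0°
rotate_crank_by(+31°): θ ← 0° +31° = 31°
rotate_crank_by(+82°): θ ← 31° +82° = 113°
crank pin P = (r cos θ, r sin θ) = (-10.940472, 25.774136)
h = r sin θ − e = 25.774136 − 5 = 20.774136
sin φ = h / L = 20.774136 / 246 = 0.08444771
φ = arcsin(0.08444771) = 4.844267°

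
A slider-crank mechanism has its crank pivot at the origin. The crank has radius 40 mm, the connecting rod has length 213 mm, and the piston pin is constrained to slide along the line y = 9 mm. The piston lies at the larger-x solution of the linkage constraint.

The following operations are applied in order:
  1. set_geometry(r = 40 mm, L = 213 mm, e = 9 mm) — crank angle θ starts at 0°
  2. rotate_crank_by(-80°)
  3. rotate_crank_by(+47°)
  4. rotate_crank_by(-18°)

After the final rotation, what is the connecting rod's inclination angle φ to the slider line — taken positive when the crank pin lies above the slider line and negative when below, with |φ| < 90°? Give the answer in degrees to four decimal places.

-10.8475

set_geometry: r = 40 mm, L = 213 mm, e = 9 mm; θ ← 0°
rotate_crank_by(-80°): θ ← 0° -80° = -80°
rotate_crank_by(+47°): θ ← -80° +47° = -33°
rotate_crank_by(-18°): θ ← -33° -18° = -51°
crank pin P = (r cos θ, r sin θ) = (25.172816, -31.085838)
h = r sin θ − e = -31.085838 − 9 = -40.085838
sin φ = h / L = -40.085838 / 213 = -0.18819642
φ = arcsin(-0.18819642) = -10.847548°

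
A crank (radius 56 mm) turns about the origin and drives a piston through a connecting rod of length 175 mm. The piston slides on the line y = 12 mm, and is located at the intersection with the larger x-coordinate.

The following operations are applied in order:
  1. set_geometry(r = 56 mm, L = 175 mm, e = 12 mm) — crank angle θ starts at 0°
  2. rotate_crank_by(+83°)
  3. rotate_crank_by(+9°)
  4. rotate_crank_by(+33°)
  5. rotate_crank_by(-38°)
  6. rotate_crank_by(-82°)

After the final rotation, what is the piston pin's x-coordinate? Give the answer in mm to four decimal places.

230.6420

set_geometry: r = 56 mm, L = 175 mm, e = 12 mm; θ ← 0°
rotate_crank_by(+83°): θ ← 0° +83° = 83°
rotate_crank_by(+9°): θ ← 83° +9° = 92°
rotate_crank_by(+33°): θ ← 92° +33° = 125°
rotate_crank_by(-38°): θ ← 125° -38° = 87°
rotate_crank_by(-82°): θ ← 87° -82° = 5°
crank pin P = (r cos θ, r sin θ) = (55.786903, 4.880722)
h = r sin θ − e = 4.880722 − 12 = -7.119278
x = r cos θ + √(L² − h²) = 55.786903 + √(30625.0 − 50.6841) = 55.786903 + 174.855128 = 230.642031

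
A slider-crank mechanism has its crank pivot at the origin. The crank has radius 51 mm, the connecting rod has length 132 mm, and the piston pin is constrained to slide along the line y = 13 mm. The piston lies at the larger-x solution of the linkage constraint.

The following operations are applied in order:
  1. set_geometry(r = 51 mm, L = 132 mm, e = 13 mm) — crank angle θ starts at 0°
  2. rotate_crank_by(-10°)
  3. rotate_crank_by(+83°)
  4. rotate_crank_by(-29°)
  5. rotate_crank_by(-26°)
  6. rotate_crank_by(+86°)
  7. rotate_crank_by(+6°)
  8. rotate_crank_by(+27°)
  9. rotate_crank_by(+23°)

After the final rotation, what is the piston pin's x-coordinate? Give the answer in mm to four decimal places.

84.0009

set_geometry: r = 51 mm, L = 132 mm, e = 13 mm; θ ← 0°
rotate_crank_by(-10°): θ ← 0° -10° = -10°
rotate_crank_by(+83°): θ ← -10° +83° = 73°
rotate_crank_by(-29°): θ ← 73° -29° = 44°
rotate_crank_by(-26°): θ ← 44° -26° = 18°
rotate_crank_by(+86°): θ ← 18° +86° = 104°
rotate_crank_by(+6°): θ ← 104° +6° = 110°
rotate_crank_by(+27°): θ ← 110° +27° = 137°
rotate_crank_by(+23°): θ ← 137° +23° = 160°
crank pin P = (r cos θ, r sin θ) = (-47.924324, 17.443027)
h = r sin θ − e = 17.443027 − 13 = 4.443027
x = r cos θ + √(L² − h²) = -47.924324 + √(17424.0 − 19.7405) = -47.924324 + 131.925204 = 84.000881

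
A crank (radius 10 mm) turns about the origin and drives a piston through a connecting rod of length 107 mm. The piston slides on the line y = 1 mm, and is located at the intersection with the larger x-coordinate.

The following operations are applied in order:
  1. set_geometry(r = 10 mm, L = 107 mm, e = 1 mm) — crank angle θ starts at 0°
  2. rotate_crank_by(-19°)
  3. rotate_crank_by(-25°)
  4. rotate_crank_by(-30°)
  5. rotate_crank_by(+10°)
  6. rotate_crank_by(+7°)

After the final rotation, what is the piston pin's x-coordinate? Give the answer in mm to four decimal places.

set_geometry: r = 10 mm, L = 107 mm, e = 1 mm; θ ← 0°
rotate_crank_by(-19°): θ ← 0° -19° = -19°
rotate_crank_by(-25°): θ ← -19° -25° = -44°
rotate_crank_by(-30°): θ ← -44° -30° = -74°
rotate_crank_by(+10°): θ ← -74° +10° = -64°
rotate_crank_by(+7°): θ ← -64° +7° = -57°
crank pin P = (r cos θ, r sin θ) = (5.446390, -8.386706)
h = r sin θ − e = -8.386706 − 1 = -9.386706
x = r cos θ + √(L² − h²) = 5.446390 + √(11449.0 − 88.1102) = 5.446390 + 106.587475 = 112.033865

112.0339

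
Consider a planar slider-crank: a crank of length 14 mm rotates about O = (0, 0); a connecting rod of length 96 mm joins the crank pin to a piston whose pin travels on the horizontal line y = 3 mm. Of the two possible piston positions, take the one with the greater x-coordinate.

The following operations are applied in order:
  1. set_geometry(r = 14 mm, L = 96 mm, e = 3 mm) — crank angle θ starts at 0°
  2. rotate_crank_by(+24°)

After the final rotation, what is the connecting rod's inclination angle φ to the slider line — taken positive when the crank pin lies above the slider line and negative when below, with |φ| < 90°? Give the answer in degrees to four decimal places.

1.6083

set_geometry: r = 14 mm, L = 96 mm, e = 3 mm; θ ← 0°
rotate_crank_by(+24°): θ ← 0° +24° = 24°
crank pin P = (r cos θ, r sin θ) = (12.789636, 5.694313)
h = r sin θ − e = 5.694313 − 3 = 2.694313
sin φ = h / L = 2.694313 / 96 = 0.02806576
φ = arcsin(0.02806576) = 1.608261°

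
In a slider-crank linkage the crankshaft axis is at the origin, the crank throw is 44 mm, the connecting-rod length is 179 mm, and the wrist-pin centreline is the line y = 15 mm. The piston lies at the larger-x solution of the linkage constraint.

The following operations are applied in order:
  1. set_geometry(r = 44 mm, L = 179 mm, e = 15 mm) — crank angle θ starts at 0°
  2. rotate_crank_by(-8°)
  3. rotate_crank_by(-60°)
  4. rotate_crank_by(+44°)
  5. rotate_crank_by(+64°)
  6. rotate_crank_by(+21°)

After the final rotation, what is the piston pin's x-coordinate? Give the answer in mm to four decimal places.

set_geometry: r = 44 mm, L = 179 mm, e = 15 mm; θ ← 0°
rotate_crank_by(-8°): θ ← 0° -8° = -8°
rotate_crank_by(-60°): θ ← -8° -60° = -68°
rotate_crank_by(+44°): θ ← -68° +44° = -24°
rotate_crank_by(+64°): θ ← -24° +64° = 40°
rotate_crank_by(+21°): θ ← 40° +21° = 61°
crank pin P = (r cos θ, r sin θ) = (21.331623, 38.483267)
h = r sin θ − e = 38.483267 − 15 = 23.483267
x = r cos θ + √(L² − h²) = 21.331623 + √(32041.0 − 551.4638) = 21.331623 + 177.452913 = 198.784536

198.7845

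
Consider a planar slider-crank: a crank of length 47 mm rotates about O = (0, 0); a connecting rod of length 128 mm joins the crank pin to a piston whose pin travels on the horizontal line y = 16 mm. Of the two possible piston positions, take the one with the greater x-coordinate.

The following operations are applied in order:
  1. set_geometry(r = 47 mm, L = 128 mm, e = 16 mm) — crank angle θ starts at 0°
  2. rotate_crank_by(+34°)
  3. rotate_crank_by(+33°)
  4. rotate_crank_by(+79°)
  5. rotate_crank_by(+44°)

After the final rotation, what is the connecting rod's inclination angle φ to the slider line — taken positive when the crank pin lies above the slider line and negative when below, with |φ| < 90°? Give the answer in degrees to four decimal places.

set_geometry: r = 47 mm, L = 128 mm, e = 16 mm; θ ← 0°
rotate_crank_by(+34°): θ ← 0° +34° = 34°
rotate_crank_by(+33°): θ ← 34° +33° = 67°
rotate_crank_by(+79°): θ ← 67° +79° = 146°
rotate_crank_by(+44°): θ ← 146° +44° = 190°
crank pin P = (r cos θ, r sin θ) = (-46.285964, -8.161464)
h = r sin θ − e = -8.161464 − 16 = -24.161464
sin φ = h / L = -24.161464 / 128 = -0.18876144
φ = arcsin(-0.18876144) = -10.880512°

-10.8805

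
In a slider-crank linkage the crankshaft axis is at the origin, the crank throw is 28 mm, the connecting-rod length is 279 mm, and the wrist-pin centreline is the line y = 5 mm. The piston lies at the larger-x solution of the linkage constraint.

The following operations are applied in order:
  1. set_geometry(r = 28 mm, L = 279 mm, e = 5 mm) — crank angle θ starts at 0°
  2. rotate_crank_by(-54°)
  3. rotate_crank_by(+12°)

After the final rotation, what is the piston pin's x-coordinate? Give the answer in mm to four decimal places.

set_geometry: r = 28 mm, L = 279 mm, e = 5 mm; θ ← 0°
rotate_crank_by(-54°): θ ← 0° -54° = -54°
rotate_crank_by(+12°): θ ← -54° +12° = -42°
crank pin P = (r cos θ, r sin θ) = (20.808055, -18.735657)
h = r sin θ − e = -18.735657 − 5 = -23.735657
x = r cos θ + √(L² − h²) = 20.808055 + √(77841.0 − 563.3814) = 20.808055 + 277.988522 = 298.796578

298.7966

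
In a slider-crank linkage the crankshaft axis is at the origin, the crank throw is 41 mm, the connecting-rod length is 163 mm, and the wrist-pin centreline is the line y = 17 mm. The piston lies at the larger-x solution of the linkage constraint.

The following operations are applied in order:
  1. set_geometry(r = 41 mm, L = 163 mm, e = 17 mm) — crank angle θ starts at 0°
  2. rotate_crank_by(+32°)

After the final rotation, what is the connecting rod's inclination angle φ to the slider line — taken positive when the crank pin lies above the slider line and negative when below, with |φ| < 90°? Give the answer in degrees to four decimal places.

set_geometry: r = 41 mm, L = 163 mm, e = 17 mm; θ ← 0°
rotate_crank_by(+32°): θ ← 0° +32° = 32°
crank pin P = (r cos θ, r sin θ) = (34.769972, 21.726690)
h = r sin θ − e = 21.726690 − 17 = 4.726690
sin φ = h / L = 4.726690 / 163 = 0.02899810
φ = arcsin(0.02899810) = 1.661702°

1.6617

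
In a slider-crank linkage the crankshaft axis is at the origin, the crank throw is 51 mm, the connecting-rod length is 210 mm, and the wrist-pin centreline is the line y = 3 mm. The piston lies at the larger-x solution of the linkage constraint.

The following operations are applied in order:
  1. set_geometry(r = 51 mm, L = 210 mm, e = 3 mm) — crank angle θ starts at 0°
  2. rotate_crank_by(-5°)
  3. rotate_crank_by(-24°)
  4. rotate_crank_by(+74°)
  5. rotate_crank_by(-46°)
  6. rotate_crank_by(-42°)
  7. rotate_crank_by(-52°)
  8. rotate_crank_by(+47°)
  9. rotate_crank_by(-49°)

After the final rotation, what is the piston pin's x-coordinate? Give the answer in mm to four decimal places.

set_geometry: r = 51 mm, L = 210 mm, e = 3 mm; θ ← 0°
rotate_crank_by(-5°): θ ← 0° -5° = -5°
rotate_crank_by(-24°): θ ← -5° -24° = -29°
rotate_crank_by(+74°): θ ← -29° +74° = 45°
rotate_crank_by(-46°): θ ← 45° -46° = -1°
rotate_crank_by(-42°): θ ← -1° -42° = -43°
rotate_crank_by(-52°): θ ← -43° -52° = -95°
rotate_crank_by(+47°): θ ← -95° +47° = -48°
rotate_crank_by(-49°): θ ← -48° -49° = -97°
crank pin P = (r cos θ, r sin θ) = (-6.215337, -50.619854)
h = r sin θ − e = -50.619854 − 3 = -53.619854
x = r cos θ + √(L² − h²) = -6.215337 + √(44100.0 − 2875.0887) = -6.215337 + 203.039187 = 196.823850

196.8239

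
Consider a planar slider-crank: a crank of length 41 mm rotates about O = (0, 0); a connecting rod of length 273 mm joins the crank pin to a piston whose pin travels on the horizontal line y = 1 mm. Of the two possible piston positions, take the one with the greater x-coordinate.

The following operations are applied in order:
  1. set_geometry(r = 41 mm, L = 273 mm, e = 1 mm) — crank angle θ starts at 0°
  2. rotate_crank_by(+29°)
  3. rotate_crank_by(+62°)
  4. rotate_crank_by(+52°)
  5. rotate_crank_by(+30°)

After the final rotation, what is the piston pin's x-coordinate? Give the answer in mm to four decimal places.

232.2764

set_geometry: r = 41 mm, L = 273 mm, e = 1 mm; θ ← 0°
rotate_crank_by(+29°): θ ← 0° +29° = 29°
rotate_crank_by(+62°): θ ← 29° +62° = 91°
rotate_crank_by(+52°): θ ← 91° +52° = 143°
rotate_crank_by(+30°): θ ← 143° +30° = 173°
crank pin P = (r cos θ, r sin θ) = (-40.694392, 4.996643)
h = r sin θ − e = 4.996643 − 1 = 3.996643
x = r cos θ + √(L² − h²) = -40.694392 + √(74529.0 − 15.9732) = -40.694392 + 272.970744 = 232.276351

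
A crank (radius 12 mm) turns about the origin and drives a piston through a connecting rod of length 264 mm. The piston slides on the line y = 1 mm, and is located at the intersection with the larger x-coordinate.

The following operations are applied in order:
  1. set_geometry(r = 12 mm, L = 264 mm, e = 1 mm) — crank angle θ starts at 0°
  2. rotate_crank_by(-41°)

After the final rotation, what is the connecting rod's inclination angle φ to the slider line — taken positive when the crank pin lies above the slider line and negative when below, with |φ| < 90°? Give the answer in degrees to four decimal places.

-1.9260

set_geometry: r = 12 mm, L = 264 mm, e = 1 mm; θ ← 0°
rotate_crank_by(-41°): θ ← 0° -41° = -41°
crank pin P = (r cos θ, r sin θ) = (9.056515, -7.872708)
h = r sin θ − e = -7.872708 − 1 = -8.872708
sin φ = h / L = -8.872708 / 264 = -0.03360874
φ = arcsin(-0.03360874) = -1.926002°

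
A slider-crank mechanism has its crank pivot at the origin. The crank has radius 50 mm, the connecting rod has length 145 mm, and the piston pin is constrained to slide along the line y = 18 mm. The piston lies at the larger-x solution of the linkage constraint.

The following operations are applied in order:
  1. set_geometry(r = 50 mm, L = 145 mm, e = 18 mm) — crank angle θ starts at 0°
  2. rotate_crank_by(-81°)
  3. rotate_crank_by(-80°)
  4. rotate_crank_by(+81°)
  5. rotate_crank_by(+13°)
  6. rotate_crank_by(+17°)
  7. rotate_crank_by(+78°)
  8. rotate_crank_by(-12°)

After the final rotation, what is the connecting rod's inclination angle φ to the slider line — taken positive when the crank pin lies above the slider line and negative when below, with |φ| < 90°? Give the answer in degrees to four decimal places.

-1.6670

set_geometry: r = 50 mm, L = 145 mm, e = 18 mm; θ ← 0°
rotate_crank_by(-81°): θ ← 0° -81° = -81°
rotate_crank_by(-80°): θ ← -81° -80° = -161°
rotate_crank_by(+81°): θ ← -161° +81° = -80°
rotate_crank_by(+13°): θ ← -80° +13° = -67°
rotate_crank_by(+17°): θ ← -67° +17° = -50°
rotate_crank_by(+78°): θ ← -50° +78° = 28°
rotate_crank_by(-12°): θ ← 28° -12° = 16°
crank pin P = (r cos θ, r sin θ) = (48.063085, 13.781868)
h = r sin θ − e = 13.781868 − 18 = -4.218132
sin φ = h / L = -4.218132 / 145 = -0.02909057
φ = arcsin(-0.02909057) = -1.667002°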